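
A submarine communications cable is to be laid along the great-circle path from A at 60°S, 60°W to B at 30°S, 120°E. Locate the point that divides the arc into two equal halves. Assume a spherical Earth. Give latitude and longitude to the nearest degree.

≈ 75°S, 120°E

Write both endpoints as unit vectors p₁, p₂ with components (cos φ cos λ, cos φ sin λ, sin φ).
The central angle between the endpoints is δ = arccos(p₁·p₂) ≈ 1.571 rad (90.0°).
Interpolate at f = 1/2 with slerp weights a = sin((1−f)δ)/sin δ ≈ 0.707, b = sin(fδ)/sin δ ≈ 0.707.
p = a·p₁ + b·p₂ ≈ (-0.129, 0.224, -0.966); φ = arcsin(p_z) ≈ -75.00°, λ = atan2(p_y, p_x) ≈ 120.00°.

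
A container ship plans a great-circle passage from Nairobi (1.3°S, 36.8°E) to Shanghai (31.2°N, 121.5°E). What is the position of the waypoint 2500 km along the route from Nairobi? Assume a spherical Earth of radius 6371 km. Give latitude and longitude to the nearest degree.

The haversine formula gives a central angle δ ≈ 1.504 rad (86.1°) between the endpoints. The total great-circle distance is δ·R ≈ 1.504 × 6371 ≈ 9579 km, so the target fraction is f = 2500/9579 ≈ 0.261.
Interpolate at f ≈ 0.261 with slerp weights a = sin((1−f)δ)/sin δ ≈ 0.898, b = sin(fδ)/sin δ ≈ 0.383.
p = a·p₁ + b·p₂ ≈ (0.548, 0.817, 0.178); φ = arcsin(p_z) ≈ 10.26°, λ = atan2(p_y, p_x) ≈ 56.17°.

≈ 10°N, 56°E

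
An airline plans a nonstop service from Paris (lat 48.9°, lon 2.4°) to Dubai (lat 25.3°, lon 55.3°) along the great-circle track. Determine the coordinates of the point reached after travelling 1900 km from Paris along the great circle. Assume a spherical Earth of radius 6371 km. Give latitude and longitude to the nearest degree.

≈ lat 43°, lon 26°

Write both endpoints as unit vectors p₁, p₂ with components (cos φ cos λ, cos φ sin λ, sin φ).
The central angle between the endpoints is δ = arccos(p₁·p₂) ≈ 0.822 rad (47.1°). The total great-circle distance is δ·R ≈ 0.822 × 6371 ≈ 5239 km, so the target fraction is f = 1900/5239 ≈ 0.363.
Interpolate at f ≈ 0.363 with slerp weights a = sin((1−f)δ)/sin δ ≈ 0.683, b = sin(fδ)/sin δ ≈ 0.401.
p = a·p₁ + b·p₂ ≈ (0.655, 0.317, 0.686); φ = arcsin(p_z) ≈ 43.32°, λ = atan2(p_y, p_x) ≈ 25.82°.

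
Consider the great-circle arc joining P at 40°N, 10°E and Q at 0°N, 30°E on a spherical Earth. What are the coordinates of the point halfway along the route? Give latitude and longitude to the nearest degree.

≈ 20°N, 21°E

Convert each endpoint to a unit vector on the sphere (x = cos φ cos λ, y = cos φ sin λ, z = sin φ).
The central angle between the endpoints is δ = arccos(p₁·p₂) ≈ 0.767 rad (44.0°).
Interpolate at f = 1/2 with slerp weights a = sin((1−f)δ)/sin δ ≈ 0.539, b = sin(fδ)/sin δ ≈ 0.539.
p = a·p₁ + b·p₂ ≈ (0.874, 0.341, 0.347); φ = arcsin(p_z) ≈ 20.28°, λ = atan2(p_y, p_x) ≈ 21.34°.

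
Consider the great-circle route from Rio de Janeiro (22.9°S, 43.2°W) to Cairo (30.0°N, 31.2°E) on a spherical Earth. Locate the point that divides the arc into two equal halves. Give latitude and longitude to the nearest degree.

Convert each endpoint to a unit vector on the sphere (x = cos φ cos λ, y = cos φ sin λ, z = sin φ).
The central angle between the endpoints is δ = arccos(p₁·p₂) ≈ 1.551 rad (88.9°).
Interpolate at f = 1/2 with slerp weights a = sin((1−f)δ)/sin δ ≈ 0.700, b = sin(fδ)/sin δ ≈ 0.700.
p = a·p₁ + b·p₂ ≈ (0.989, -0.127, 0.078); φ = arcsin(p_z) ≈ 4.45°, λ = atan2(p_y, p_x) ≈ -7.34°.

≈ 4°N, 7°W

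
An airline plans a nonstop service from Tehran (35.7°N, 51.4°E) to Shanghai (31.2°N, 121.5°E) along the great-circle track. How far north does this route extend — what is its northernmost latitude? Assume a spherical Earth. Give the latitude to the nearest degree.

The great circle lies in the plane with unit normal n̂ = (p₁ × p₂)/|p₁ × p₂|.
Here n̂_z ≈ +0.775; the vertex latitude is φ_max = arccos|n̂_z| ≈ 39.2°.
Check via Clairaut: cos φ_max = |cos φ₁| · sin C = cos(35.7°)·sin(72.7°) ≈ 0.775, again giving ≈ 39.2°.

≈ 39°N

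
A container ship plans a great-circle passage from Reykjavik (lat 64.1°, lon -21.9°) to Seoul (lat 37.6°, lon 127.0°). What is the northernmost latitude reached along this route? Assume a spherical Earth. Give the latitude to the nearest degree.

The great circle lies in the plane with unit normal n̂ = (p₁ × p₂)/|p₁ × p₂|.
Here n̂_z ≈ +0.185; the vertex latitude is φ_max = arccos|n̂_z| ≈ 79.4°.

≈ 79°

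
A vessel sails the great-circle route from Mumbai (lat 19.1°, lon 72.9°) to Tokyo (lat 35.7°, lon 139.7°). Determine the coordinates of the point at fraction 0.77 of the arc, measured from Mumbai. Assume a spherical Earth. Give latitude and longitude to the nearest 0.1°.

≈ lat 35.3°, lon 122.6°

Write both endpoints as unit vectors p₁, p₂ with components (cos φ cos λ, cos φ sin λ, sin φ).
The central angle between the endpoints is δ = arccos(p₁·p₂) ≈ 1.055 rad (60.4°).
Interpolate at f = 0.77 with slerp weights a = sin((1−f)δ)/sin δ ≈ 0.276, b = sin(fδ)/sin δ ≈ 0.834.
p = a·p₁ + b·p₂ ≈ (-0.440, 0.688, 0.577); φ = arcsin(p_z) ≈ 35.26°, λ = atan2(p_y, p_x) ≈ 122.61°.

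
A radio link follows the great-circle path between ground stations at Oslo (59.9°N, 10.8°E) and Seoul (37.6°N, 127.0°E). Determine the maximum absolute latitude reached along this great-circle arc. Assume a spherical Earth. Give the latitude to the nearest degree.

≈ 68°N

The great circle lies in the plane with unit normal n̂ = (p₁ × p₂)/|p₁ × p₂|.
Here n̂_z ≈ +0.381; the vertex latitude is φ_max = arccos|n̂_z| ≈ 67.6°.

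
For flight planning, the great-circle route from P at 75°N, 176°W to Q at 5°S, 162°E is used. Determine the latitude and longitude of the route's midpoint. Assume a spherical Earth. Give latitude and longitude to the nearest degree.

≈ 35°N, 166°E

From cos δ = sin φ₁ sin φ₂ + cos φ₁ cos φ₂ cos Δλ, the central angle is δ ≈ 1.415 rad (81.1°).
Interpolate at f = 1/2 with slerp weights a = sin((1−f)δ)/sin δ ≈ 0.658, b = sin(fδ)/sin δ ≈ 0.658.
p = a·p₁ + b·p₂ ≈ (-0.793, 0.191, 0.578); φ = arcsin(p_z) ≈ 35.33°, λ = atan2(p_y, p_x) ≈ 166.48°.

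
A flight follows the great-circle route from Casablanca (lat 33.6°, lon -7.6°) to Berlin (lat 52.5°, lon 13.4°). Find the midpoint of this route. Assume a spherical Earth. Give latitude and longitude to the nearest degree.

≈ lat 44°, lon 1°

Convert each endpoint to a unit vector on the sphere (x = cos φ cos λ, y = cos φ sin λ, z = sin φ).
The central angle between the endpoints is δ = arccos(p₁·p₂) ≈ 0.422 rad (24.2°).
Interpolate at f = 1/2 with slerp weights a = sin((1−f)δ)/sin δ ≈ 0.511, b = sin(fδ)/sin δ ≈ 0.511.
p = a·p₁ + b·p₂ ≈ (0.725, 0.016, 0.689); φ = arcsin(p_z) ≈ 43.52°, λ = atan2(p_y, p_x) ≈ 1.25°.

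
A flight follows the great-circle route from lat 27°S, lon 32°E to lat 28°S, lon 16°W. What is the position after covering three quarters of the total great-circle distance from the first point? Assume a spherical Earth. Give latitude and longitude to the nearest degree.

The haversine formula gives a central angle δ ≈ 0.738 rad (42.3°) between the endpoints.
Interpolate at f = 3/4 with slerp weights a = sin((1−f)δ)/sin δ ≈ 0.273, b = sin(fδ)/sin δ ≈ 0.781.
p = a·p₁ + b·p₂ ≈ (0.869, -0.061, -0.491); φ = arcsin(p_z) ≈ -29.38°, λ = atan2(p_y, p_x) ≈ -4.04°.

≈ lat 29°S, lon 4°W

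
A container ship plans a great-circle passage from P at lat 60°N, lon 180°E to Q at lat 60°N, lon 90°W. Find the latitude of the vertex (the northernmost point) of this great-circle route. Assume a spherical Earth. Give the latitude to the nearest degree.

≈ 68°N

The great circle lies in the plane with unit normal n̂ = (p₁ × p₂)/|p₁ × p₂|.
Here n̂_z ≈ +0.378; the vertex latitude is φ_max = arccos|n̂_z| ≈ 67.8°.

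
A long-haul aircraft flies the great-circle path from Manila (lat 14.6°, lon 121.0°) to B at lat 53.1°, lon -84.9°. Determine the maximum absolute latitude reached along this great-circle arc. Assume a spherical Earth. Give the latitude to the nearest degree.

≈ 74°

The great circle lies in the plane with unit normal n̂ = (p₁ × p₂)/|p₁ × p₂|.
Here n̂_z ≈ +0.268; the vertex latitude is φ_max = arccos|n̂_z| ≈ 74.5°.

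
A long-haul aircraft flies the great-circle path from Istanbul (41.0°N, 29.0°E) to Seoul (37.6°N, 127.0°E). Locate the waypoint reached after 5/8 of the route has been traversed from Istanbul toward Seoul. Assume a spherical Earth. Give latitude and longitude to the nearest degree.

≈ 50°N, 94°E

Convert each endpoint to a unit vector on the sphere (x = cos φ cos λ, y = cos φ sin λ, z = sin φ).
The central angle between the endpoints is δ = arccos(p₁·p₂) ≈ 1.248 rad (71.5°).
Interpolate at f = 5/8 with slerp weights a = sin((1−f)δ)/sin δ ≈ 0.476, b = sin(fδ)/sin δ ≈ 0.742.
p = a·p₁ + b·p₂ ≈ (-0.040, 0.643, 0.765); φ = arcsin(p_z) ≈ 49.87°, λ = atan2(p_y, p_x) ≈ 93.52°.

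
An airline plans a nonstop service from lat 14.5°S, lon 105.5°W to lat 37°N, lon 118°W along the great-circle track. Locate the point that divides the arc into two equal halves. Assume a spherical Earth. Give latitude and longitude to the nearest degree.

≈ lat 11°N, lon 111°W

The haversine formula gives a central angle δ ≈ 0.922 rad (52.8°) between the endpoints.
Interpolate at f = 1/2 with slerp weights a = sin((1−f)δ)/sin δ ≈ 0.558, b = sin(fδ)/sin δ ≈ 0.558.
p = a·p₁ + b·p₂ ≈ (-0.354, -0.915, 0.196); φ = arcsin(p_z) ≈ 11.31°, λ = atan2(p_y, p_x) ≈ -111.15°.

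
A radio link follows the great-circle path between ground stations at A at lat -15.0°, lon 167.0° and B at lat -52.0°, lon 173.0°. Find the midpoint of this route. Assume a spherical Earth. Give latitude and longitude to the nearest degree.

Convert each endpoint to a unit vector on the sphere (x = cos φ cos λ, y = cos φ sin λ, z = sin φ).
The central angle between the endpoints is δ = arccos(p₁·p₂) ≈ 0.651 rad (37.3°).
Interpolate at f = 1/2 with slerp weights a = sin((1−f)δ)/sin δ ≈ 0.528, b = sin(fδ)/sin δ ≈ 0.528.
p = a·p₁ + b·p₂ ≈ (-0.819, 0.154, -0.552); φ = arcsin(p_z) ≈ -33.53°, λ = atan2(p_y, p_x) ≈ 169.34°.

≈ lat -34°, lon 169°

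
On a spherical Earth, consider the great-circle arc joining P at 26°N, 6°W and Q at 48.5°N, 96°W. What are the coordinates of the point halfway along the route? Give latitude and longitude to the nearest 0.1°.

≈ 46.8°N, 42.4°W

The haversine formula gives a central angle δ ≈ 1.236 rad (70.8°) between the endpoints.
Interpolate at f = 1/2 with slerp weights a = sin((1−f)δ)/sin δ ≈ 0.614, b = sin(fδ)/sin δ ≈ 0.614.
p = a·p₁ + b·p₂ ≈ (0.506, -0.462, 0.728); φ = arcsin(p_z) ≈ 46.76°, λ = atan2(p_y, p_x) ≈ -42.40°.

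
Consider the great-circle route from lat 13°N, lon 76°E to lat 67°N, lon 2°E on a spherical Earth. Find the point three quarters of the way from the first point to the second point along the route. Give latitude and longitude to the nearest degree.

≈ lat 59°N, lon 38°E

From cos δ = sin φ₁ sin φ₂ + cos φ₁ cos φ₂ cos Δλ, the central angle is δ ≈ 1.253 rad (71.8°).
Interpolate at f = 3/4 with slerp weights a = sin((1−f)δ)/sin δ ≈ 0.324, b = sin(fδ)/sin δ ≈ 0.850.
p = a·p₁ + b·p₂ ≈ (0.408, 0.318, 0.855); φ = arcsin(p_z) ≈ 58.81°, λ = atan2(p_y, p_x) ≈ 37.93°.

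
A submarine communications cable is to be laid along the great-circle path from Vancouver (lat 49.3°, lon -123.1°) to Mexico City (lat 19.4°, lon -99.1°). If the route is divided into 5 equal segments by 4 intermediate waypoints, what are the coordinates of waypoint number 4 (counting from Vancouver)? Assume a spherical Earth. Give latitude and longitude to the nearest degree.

≈ lat 26°, lon -103°

Convert each endpoint to a unit vector on the sphere (x = cos φ cos λ, y = cos φ sin λ, z = sin φ).
The central angle between the endpoints is δ = arccos(p₁·p₂) ≈ 0.620 rad (35.5°).
Interpolate at f = 4/5 with slerp weights a = sin((1−f)δ)/sin δ ≈ 0.213, b = sin(fδ)/sin δ ≈ 0.819.
p = a·p₁ + b·p₂ ≈ (-0.198, -0.879, 0.433); φ = arcsin(p_z) ≈ 25.69°, λ = atan2(p_y, p_x) ≈ -102.69°.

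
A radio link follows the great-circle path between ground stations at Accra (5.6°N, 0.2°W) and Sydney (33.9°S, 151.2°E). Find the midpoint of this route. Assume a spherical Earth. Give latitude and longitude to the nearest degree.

≈ 44°S, 56°E

Convert each endpoint to a unit vector on the sphere (x = cos φ cos λ, y = cos φ sin λ, z = sin φ).
The central angle between the endpoints is δ = arccos(p₁·p₂) ≈ 2.465 rad (141.2°).
Interpolate at f = 1/2 with slerp weights a = sin((1−f)δ)/sin δ ≈ 1.506, b = sin(fδ)/sin δ ≈ 1.506.
p = a·p₁ + b·p₂ ≈ (0.404, 0.597, -0.693); φ = arcsin(p_z) ≈ -43.89°, λ = atan2(p_y, p_x) ≈ 55.95°.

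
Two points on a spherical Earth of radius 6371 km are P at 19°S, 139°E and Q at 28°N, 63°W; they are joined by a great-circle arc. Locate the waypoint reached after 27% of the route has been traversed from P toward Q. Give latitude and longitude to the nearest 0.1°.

≈ 3.6°N, 175.7°E

The haversine formula gives a central angle δ ≈ 2.757 rad (158.0°) between the endpoints.
Interpolate at f = 0.27 with slerp weights a = sin((1−f)δ)/sin δ ≈ 2.409, b = sin(fδ)/sin δ ≈ 1.805.
p = a·p₁ + b·p₂ ≈ (-0.995, 0.074, 0.063); φ = arcsin(p_z) ≈ 3.63°, λ = atan2(p_y, p_x) ≈ 175.75°.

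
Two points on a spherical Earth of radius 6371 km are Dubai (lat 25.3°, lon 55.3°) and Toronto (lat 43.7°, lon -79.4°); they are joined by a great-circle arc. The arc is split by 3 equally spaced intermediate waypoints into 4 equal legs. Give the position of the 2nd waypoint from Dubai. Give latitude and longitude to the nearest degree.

≈ lat 60°, lon 3°

The haversine formula gives a central angle δ ≈ 1.736 rad (99.5°) between the endpoints.
Interpolate at f = 2/4 with slerp weights a = sin((1−f)δ)/sin δ ≈ 0.774, b = sin(fδ)/sin δ ≈ 0.774.
p = a·p₁ + b·p₂ ≈ (0.501, 0.025, 0.865); φ = arcsin(p_z) ≈ 59.89°, λ = atan2(p_y, p_x) ≈ 2.89°.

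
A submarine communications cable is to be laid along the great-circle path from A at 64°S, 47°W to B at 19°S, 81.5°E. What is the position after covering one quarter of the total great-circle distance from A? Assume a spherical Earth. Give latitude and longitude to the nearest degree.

≈ 71°S, 10°E

Convert each endpoint to a unit vector on the sphere (x = cos φ cos λ, y = cos φ sin λ, z = sin φ).
The central angle between the endpoints is δ = arccos(p₁·p₂) ≈ 1.536 rad (88.0°).
Interpolate at f = 1/4 with slerp weights a = sin((1−f)δ)/sin δ ≈ 0.914, b = sin(fδ)/sin δ ≈ 0.375.
p = a·p₁ + b·p₂ ≈ (0.326, 0.057, -0.944); φ = arcsin(p_z) ≈ -70.69°, λ = atan2(p_y, p_x) ≈ 10.01°.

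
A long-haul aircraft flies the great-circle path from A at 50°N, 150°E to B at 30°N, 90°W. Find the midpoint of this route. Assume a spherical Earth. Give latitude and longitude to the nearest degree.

≈ 58°N, 136°W

From cos δ = sin φ₁ sin φ₂ + cos φ₁ cos φ₂ cos Δλ, the central angle is δ ≈ 1.466 rad (84.0°).
Interpolate at f = 1/2 with slerp weights a = sin((1−f)δ)/sin δ ≈ 0.673, b = sin(fδ)/sin δ ≈ 0.673.
p = a·p₁ + b·p₂ ≈ (-0.375, -0.366, 0.852); φ = arcsin(p_z) ≈ 58.40°, λ = atan2(p_y, p_x) ≈ -135.63°.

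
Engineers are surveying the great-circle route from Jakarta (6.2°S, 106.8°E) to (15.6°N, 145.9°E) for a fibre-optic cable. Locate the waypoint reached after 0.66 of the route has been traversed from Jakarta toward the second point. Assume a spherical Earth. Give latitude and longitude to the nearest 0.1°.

≈ (8.5°N, 132.2°E)

The haversine formula gives a central angle δ ≈ 0.776 rad (44.4°) between the endpoints.
Interpolate at f = 0.66 with slerp weights a = sin((1−f)δ)/sin δ ≈ 0.372, b = sin(fδ)/sin δ ≈ 0.700.
p = a·p₁ + b·p₂ ≈ (-0.665, 0.732, 0.148); φ = arcsin(p_z) ≈ 8.51°, λ = atan2(p_y, p_x) ≈ 132.25°.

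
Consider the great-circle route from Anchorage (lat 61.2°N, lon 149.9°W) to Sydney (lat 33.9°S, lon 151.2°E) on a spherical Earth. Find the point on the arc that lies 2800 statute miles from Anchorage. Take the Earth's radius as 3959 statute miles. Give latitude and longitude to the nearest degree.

≈ lat 27°N, lon 177°E

Convert each endpoint to a unit vector on the sphere (x = cos φ cos λ, y = cos φ sin λ, z = sin φ).
The central angle between the endpoints is δ = arccos(p₁·p₂) ≈ 1.857 rad (106.4°). The total great-circle distance is δ·R ≈ 1.857 × 3959 ≈ 7351 mi, so the target fraction is f = 2800/7351 ≈ 0.381.
Interpolate at f ≈ 0.381 with slerp weights a = sin((1−f)δ)/sin δ ≈ 0.951, b = sin(fδ)/sin δ ≈ 0.677.
p = a·p₁ + b·p₂ ≈ (-0.889, 0.041, 0.456); φ = arcsin(p_z) ≈ 27.12°, λ = atan2(p_y, p_x) ≈ 177.36°.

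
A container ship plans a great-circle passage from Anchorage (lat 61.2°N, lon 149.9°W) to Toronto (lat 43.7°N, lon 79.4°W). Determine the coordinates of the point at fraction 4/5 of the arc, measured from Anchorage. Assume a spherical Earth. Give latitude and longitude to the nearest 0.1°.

≈ lat 50.0°N, lon 88.3°W

Write both endpoints as unit vectors p₁, p₂ with components (cos φ cos λ, cos φ sin λ, sin φ).
The central angle between the endpoints is δ = arccos(p₁·p₂) ≈ 0.765 rad (43.8°).
Interpolate at f = 4/5 with slerp weights a = sin((1−f)δ)/sin δ ≈ 0.220, b = sin(fδ)/sin δ ≈ 0.830.
p = a·p₁ + b·p₂ ≈ (0.019, -0.643, 0.766); φ = arcsin(p_z) ≈ 49.99°, λ = atan2(p_y, p_x) ≈ -88.34°.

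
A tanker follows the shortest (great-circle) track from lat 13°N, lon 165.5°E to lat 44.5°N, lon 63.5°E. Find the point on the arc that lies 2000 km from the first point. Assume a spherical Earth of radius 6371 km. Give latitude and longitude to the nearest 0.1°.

From cos δ = sin φ₁ sin φ₂ + cos φ₁ cos φ₂ cos Δλ, the central angle is δ ≈ 1.558 rad (89.2°). The total great-circle distance is δ·R ≈ 1.558 × 6371 ≈ 9924 km, so the target fraction is f = 2000/9924 ≈ 0.202.
Interpolate at f ≈ 0.202 with slerp weights a = sin((1−f)δ)/sin δ ≈ 0.947, b = sin(fδ)/sin δ ≈ 0.309.
p = a·p₁ + b·p₂ ≈ (-0.795, 0.428, 0.429); φ = arcsin(p_z) ≈ 25.44°, λ = atan2(p_y, p_x) ≈ 151.70°.

≈ lat 25.4°N, lon 151.7°E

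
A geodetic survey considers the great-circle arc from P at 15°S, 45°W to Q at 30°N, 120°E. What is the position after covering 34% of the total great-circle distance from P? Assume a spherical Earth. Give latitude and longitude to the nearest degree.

The haversine formula gives a central angle δ ≈ 2.786 rad (159.6°) between the endpoints.
Interpolate at f = 0.34 with slerp weights a = sin((1−f)δ)/sin δ ≈ 2.769, b = sin(fδ)/sin δ ≈ 2.331.
p = a·p₁ + b·p₂ ≈ (0.882, -0.143, 0.449); φ = arcsin(p_z) ≈ 26.67°, λ = atan2(p_y, p_x) ≈ -9.21°.

≈ 27°N, 9°W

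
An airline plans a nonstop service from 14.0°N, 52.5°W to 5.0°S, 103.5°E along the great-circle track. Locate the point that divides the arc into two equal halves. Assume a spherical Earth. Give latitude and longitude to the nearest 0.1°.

Convert each endpoint to a unit vector on the sphere (x = cos φ cos λ, y = cos φ sin λ, z = sin φ).
The central angle between the endpoints is δ = arccos(p₁·p₂) ≈ 2.700 rad (154.7°).
Interpolate at f = 1/2 with slerp weights a = sin((1−f)δ)/sin δ ≈ 2.284, b = sin(fδ)/sin δ ≈ 2.284.
p = a·p₁ + b·p₂ ≈ (0.818, 0.454, 0.353); φ = arcsin(p_z) ≈ 20.70°, λ = atan2(p_y, p_x) ≈ 29.05°.

≈ 20.7°N, 29.0°E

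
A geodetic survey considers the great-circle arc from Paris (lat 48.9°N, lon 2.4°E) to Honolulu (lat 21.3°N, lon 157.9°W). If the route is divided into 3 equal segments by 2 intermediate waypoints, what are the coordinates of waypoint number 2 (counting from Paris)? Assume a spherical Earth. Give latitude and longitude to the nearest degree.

≈ lat 56°N, lon 144°W

Write both endpoints as unit vectors p₁, p₂ with components (cos φ cos λ, cos φ sin λ, sin φ).
The central angle between the endpoints is δ = arccos(p₁·p₂) ≈ 1.879 rad (107.6°).
Interpolate at f = 2/3 with slerp weights a = sin((1−f)δ)/sin δ ≈ 0.615, b = sin(fδ)/sin δ ≈ 0.997.
p = a·p₁ + b·p₂ ≈ (-0.456, -0.332, 0.825); φ = arcsin(p_z) ≈ 55.63°, λ = atan2(p_y, p_x) ≈ -143.93°.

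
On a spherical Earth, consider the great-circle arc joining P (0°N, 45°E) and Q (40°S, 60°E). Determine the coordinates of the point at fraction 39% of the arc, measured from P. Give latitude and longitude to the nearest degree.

Convert each endpoint to a unit vector on the sphere (x = cos φ cos λ, y = cos φ sin λ, z = sin φ).
The central angle between the endpoints is δ = arccos(p₁·p₂) ≈ 0.738 rad (42.3°).
Interpolate at f = 0.39 with slerp weights a = sin((1−f)δ)/sin δ ≈ 0.647, b = sin(fδ)/sin δ ≈ 0.422.
p = a·p₁ + b·p₂ ≈ (0.619, 0.737, -0.271); φ = arcsin(p_z) ≈ -15.73°, λ = atan2(p_y, p_x) ≈ 49.99°.

≈ (16°S, 50°E)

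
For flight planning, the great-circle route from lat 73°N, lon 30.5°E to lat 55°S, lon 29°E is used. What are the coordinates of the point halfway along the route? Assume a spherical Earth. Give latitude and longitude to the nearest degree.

Write both endpoints as unit vectors p₁, p₂ with components (cos φ cos λ, cos φ sin λ, sin φ).
The central angle between the endpoints is δ = arccos(p₁·p₂) ≈ 2.234 rad (128.0°).
Interpolate at f = 1/2 with slerp weights a = sin((1−f)δ)/sin δ ≈ 1.141, b = sin(fδ)/sin δ ≈ 1.141.
p = a·p₁ + b·p₂ ≈ (0.860, 0.486, 0.156); φ = arcsin(p_z) ≈ 9.00°, λ = atan2(p_y, p_x) ≈ 29.51°.

≈ lat 9°N, lon 30°E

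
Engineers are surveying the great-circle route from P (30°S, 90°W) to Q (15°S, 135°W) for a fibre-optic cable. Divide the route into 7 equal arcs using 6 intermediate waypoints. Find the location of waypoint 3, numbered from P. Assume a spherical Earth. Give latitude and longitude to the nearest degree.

Convert each endpoint to a unit vector on the sphere (x = cos φ cos λ, y = cos φ sin λ, z = sin φ).
The central angle between the endpoints is δ = arccos(p₁·p₂) ≈ 0.766 rad (43.9°).
Interpolate at f = 3/7 with slerp weights a = sin((1−f)δ)/sin δ ≈ 0.611, b = sin(fδ)/sin δ ≈ 0.465.
p = a·p₁ + b·p₂ ≈ (-0.318, -0.847, -0.426); φ = arcsin(p_z) ≈ -25.22°, λ = atan2(p_y, p_x) ≈ -110.55°.

≈ (25°S, 111°W)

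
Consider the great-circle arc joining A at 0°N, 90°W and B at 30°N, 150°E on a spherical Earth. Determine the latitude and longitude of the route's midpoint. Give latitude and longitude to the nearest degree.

≈ 28°N, 143°W

Convert each endpoint to a unit vector on the sphere (x = cos φ cos λ, y = cos φ sin λ, z = sin φ).
The central angle between the endpoints is δ = arccos(p₁·p₂) ≈ 2.019 rad (115.7°).
Interpolate at f = 1/2 with slerp weights a = sin((1−f)δ)/sin δ ≈ 0.939, b = sin(fδ)/sin δ ≈ 0.939.
p = a·p₁ + b·p₂ ≈ (-0.704, -0.532, 0.470); φ = arcsin(p_z) ≈ 28.00°, λ = atan2(p_y, p_x) ≈ -142.91°.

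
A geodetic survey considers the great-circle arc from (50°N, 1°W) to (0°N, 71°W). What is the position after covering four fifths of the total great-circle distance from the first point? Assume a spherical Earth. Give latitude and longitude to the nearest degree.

Write both endpoints as unit vectors p₁, p₂ with components (cos φ cos λ, cos φ sin λ, sin φ).
The central angle between the endpoints is δ = arccos(p₁·p₂) ≈ 1.349 rad (77.3°).
Interpolate at f = 4/5 with slerp weights a = sin((1−f)δ)/sin δ ≈ 0.273, b = sin(fδ)/sin δ ≈ 0.904.
p = a·p₁ + b·p₂ ≈ (0.470, -0.858, 0.209); φ = arcsin(p_z) ≈ 12.08°, λ = atan2(p_y, p_x) ≈ -61.28°.

≈ (12°N, 61°W)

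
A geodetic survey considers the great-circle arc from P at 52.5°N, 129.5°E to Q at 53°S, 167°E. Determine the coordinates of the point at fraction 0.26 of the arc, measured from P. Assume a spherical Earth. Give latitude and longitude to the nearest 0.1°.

≈ 25.3°N, 141.4°E

From cos δ = sin φ₁ sin φ₂ + cos φ₁ cos φ₂ cos Δλ, the central angle is δ ≈ 1.921 rad (110.1°).
Interpolate at f = 0.26 with slerp weights a = sin((1−f)δ)/sin δ ≈ 1.053, b = sin(fδ)/sin δ ≈ 0.510.
p = a·p₁ + b·p₂ ≈ (-0.707, 0.564, 0.428); φ = arcsin(p_z) ≈ 25.34°, λ = atan2(p_y, p_x) ≈ 141.43°.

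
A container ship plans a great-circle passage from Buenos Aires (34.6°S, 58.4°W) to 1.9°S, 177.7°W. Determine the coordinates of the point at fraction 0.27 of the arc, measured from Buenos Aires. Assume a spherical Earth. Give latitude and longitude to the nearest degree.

From cos δ = sin φ₁ sin φ₂ + cos φ₁ cos φ₂ cos Δλ, the central angle is δ ≈ 1.965 rad (112.6°).
Interpolate at f = 0.27 with slerp weights a = sin((1−f)δ)/sin δ ≈ 1.073, b = sin(fδ)/sin δ ≈ 0.548.
p = a·p₁ + b·p₂ ≈ (-0.084, -0.774, -0.627); φ = arcsin(p_z) ≈ -38.86°, λ = atan2(p_y, p_x) ≈ -96.22°.

≈ 39°S, 96°W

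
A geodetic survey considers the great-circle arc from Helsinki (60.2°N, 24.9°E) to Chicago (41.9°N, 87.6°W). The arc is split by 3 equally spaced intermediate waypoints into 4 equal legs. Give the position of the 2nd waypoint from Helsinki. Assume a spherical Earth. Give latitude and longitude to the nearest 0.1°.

From cos δ = sin φ₁ sin φ₂ + cos φ₁ cos φ₂ cos Δλ, the central angle is δ ≈ 1.117 rad (64.0°).
Interpolate at f = 2/4 with slerp weights a = sin((1−f)δ)/sin δ ≈ 0.590, b = sin(fδ)/sin δ ≈ 0.590.
p = a·p₁ + b·p₂ ≈ (0.284, -0.315, 0.905); φ = arcsin(p_z) ≈ 64.89°, λ = atan2(p_y, p_x) ≈ -47.96°.

≈ 64.9°N, 48.0°W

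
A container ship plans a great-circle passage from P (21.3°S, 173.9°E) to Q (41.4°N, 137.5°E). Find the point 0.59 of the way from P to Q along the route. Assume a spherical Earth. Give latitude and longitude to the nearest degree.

≈ (16°N, 155°E)

Write both endpoints as unit vectors p₁, p₂ with components (cos φ cos λ, cos φ sin λ, sin φ).
The central angle between the endpoints is δ = arccos(p₁·p₂) ≈ 1.243 rad (71.2°).
Interpolate at f = 0.59 with slerp weights a = sin((1−f)δ)/sin δ ≈ 0.515, b = sin(fδ)/sin δ ≈ 0.707.
p = a·p₁ + b·p₂ ≈ (-0.868, 0.409, 0.280); φ = arcsin(p_z) ≈ 16.28°, λ = atan2(p_y, p_x) ≈ 154.76°.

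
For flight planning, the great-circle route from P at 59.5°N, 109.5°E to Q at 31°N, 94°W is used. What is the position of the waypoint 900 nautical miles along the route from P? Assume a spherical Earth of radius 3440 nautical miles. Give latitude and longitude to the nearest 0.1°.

Convert each endpoint to a unit vector on the sphere (x = cos φ cos λ, y = cos φ sin λ, z = sin φ).
The central angle between the endpoints is δ = arccos(p₁·p₂) ≈ 1.526 rad (87.4°). The total great-circle distance is δ·R ≈ 1.526 × 3440 ≈ 5249 nmi, so the target fraction is f = 900/5249 ≈ 0.171.
Interpolate at f ≈ 0.171 with slerp weights a = sin((1−f)δ)/sin δ ≈ 0.954, b = sin(fδ)/sin δ ≈ 0.259.
p = a·p₁ + b·p₂ ≈ (-0.177, 0.235, 0.956); φ = arcsin(p_z) ≈ 72.87°, λ = atan2(p_y, p_x) ≈ 126.99°.

≈ 72.9°N, 127.0°E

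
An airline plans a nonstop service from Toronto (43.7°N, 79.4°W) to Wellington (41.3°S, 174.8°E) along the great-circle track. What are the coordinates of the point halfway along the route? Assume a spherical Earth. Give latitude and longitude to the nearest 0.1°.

≈ 2.0°N, 133.8°W

Convert each endpoint to a unit vector on the sphere (x = cos φ cos λ, y = cos φ sin λ, z = sin φ).
The central angle between the endpoints is δ = arccos(p₁·p₂) ≈ 2.219 rad (127.1°).
Interpolate at f = 1/2 with slerp weights a = sin((1−f)δ)/sin δ ≈ 1.123, b = sin(fδ)/sin δ ≈ 1.123.
p = a·p₁ + b·p₂ ≈ (-0.691, -0.722, 0.035); φ = arcsin(p_z) ≈ 1.99°, λ = atan2(p_y, p_x) ≈ -133.75°.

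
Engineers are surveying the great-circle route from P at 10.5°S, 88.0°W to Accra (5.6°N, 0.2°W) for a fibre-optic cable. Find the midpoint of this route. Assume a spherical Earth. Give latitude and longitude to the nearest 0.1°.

From cos δ = sin φ₁ sin φ₂ + cos φ₁ cos φ₂ cos Δλ, the central angle is δ ≈ 1.551 rad (88.9°).
Interpolate at f = 1/2 with slerp weights a = sin((1−f)δ)/sin δ ≈ 0.700, b = sin(fδ)/sin δ ≈ 0.700.
p = a·p₁ + b·p₂ ≈ (0.721, -0.691, -0.059); φ = arcsin(p_z) ≈ -3.40°, λ = atan2(p_y, p_x) ≈ -43.77°.

≈ 3.4°S, 43.8°W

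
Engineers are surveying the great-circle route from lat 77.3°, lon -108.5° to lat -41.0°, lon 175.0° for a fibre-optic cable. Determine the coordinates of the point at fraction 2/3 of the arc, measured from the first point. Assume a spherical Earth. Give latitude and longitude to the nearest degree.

From cos δ = sin φ₁ sin φ₂ + cos φ₁ cos φ₂ cos Δλ, the central angle is δ ≈ 2.216 rad (127.0°).
Interpolate at f = 2/3 with slerp weights a = sin((1−f)δ)/sin δ ≈ 0.843, b = sin(fδ)/sin δ ≈ 1.246.
p = a·p₁ + b·p₂ ≈ (-0.996, -0.094, 0.005); φ = arcsin(p_z) ≈ 0.26°, λ = atan2(p_y, p_x) ≈ -174.62°.

≈ lat 0°, lon -175°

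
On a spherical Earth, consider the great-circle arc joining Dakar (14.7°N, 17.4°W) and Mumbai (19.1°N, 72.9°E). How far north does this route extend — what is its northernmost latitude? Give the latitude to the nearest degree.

≈ 24°N

The great circle lies in the plane with unit normal n̂ = (p₁ × p₂)/|p₁ × p₂|.
Here n̂_z ≈ +0.917; the vertex latitude is φ_max = arccos|n̂_z| ≈ 23.5°.
Check via Clairaut: cos φ_max = |cos φ₁| · sin C = cos(14.7°)·sin(71.4°) ≈ 0.917, again giving ≈ 23.5°.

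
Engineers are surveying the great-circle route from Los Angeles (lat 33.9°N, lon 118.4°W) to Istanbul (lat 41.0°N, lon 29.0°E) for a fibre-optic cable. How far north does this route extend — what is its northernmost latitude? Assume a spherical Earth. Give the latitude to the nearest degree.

The great circle lies in the plane with unit normal n̂ = (p₁ × p₂)/|p₁ × p₂|.
Here n̂_z ≈ +0.342; the vertex latitude is φ_max = arccos|n̂_z| ≈ 70.0°.
Check via Clairaut: cos φ_max = |cos φ₁| · sin C = cos(33.9°)·sin(24.3°) ≈ 0.342, again giving ≈ 70.0°.

≈ 70°N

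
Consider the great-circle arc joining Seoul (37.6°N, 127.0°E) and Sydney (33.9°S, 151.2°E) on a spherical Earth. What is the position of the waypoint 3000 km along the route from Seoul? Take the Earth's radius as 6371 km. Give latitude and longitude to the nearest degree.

≈ 12°N, 136°E

Convert each endpoint to a unit vector on the sphere (x = cos φ cos λ, y = cos φ sin λ, z = sin φ).
The central angle between the endpoints is δ = arccos(p₁·p₂) ≈ 1.308 rad (75.0°). The total great-circle distance is δ·R ≈ 1.308 × 6371 ≈ 8335 km, so the target fraction is f = 3000/8335 ≈ 0.360.
Interpolate at f ≈ 0.360 with slerp weights a = sin((1−f)δ)/sin δ ≈ 0.769, b = sin(fδ)/sin δ ≈ 0.470.
p = a·p₁ + b·p₂ ≈ (-0.708, 0.675, 0.207); φ = arcsin(p_z) ≈ 11.97°, λ = atan2(p_y, p_x) ≈ 136.40°.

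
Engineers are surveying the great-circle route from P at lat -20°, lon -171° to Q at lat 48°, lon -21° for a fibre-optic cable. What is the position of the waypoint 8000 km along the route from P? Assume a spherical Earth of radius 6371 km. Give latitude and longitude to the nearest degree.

Write both endpoints as unit vectors p₁, p₂ with components (cos φ cos λ, cos φ sin λ, sin φ).
The central angle between the endpoints is δ = arccos(p₁·p₂) ≈ 2.496 rad (143.0°). The total great-circle distance is δ·R ≈ 2.496 × 6371 ≈ 15902 km, so the target fraction is f = 8000/15902 ≈ 0.503.
Interpolate at f ≈ 0.503 with slerp weights a = sin((1−f)δ)/sin δ ≈ 1.572, b = sin(fδ)/sin δ ≈ 1.580.
p = a·p₁ + b·p₂ ≈ (-0.472, -0.610, 0.637); φ = arcsin(p_z) ≈ 39.54°, λ = atan2(p_y, p_x) ≈ -127.73°.

≈ lat 40°, lon -128°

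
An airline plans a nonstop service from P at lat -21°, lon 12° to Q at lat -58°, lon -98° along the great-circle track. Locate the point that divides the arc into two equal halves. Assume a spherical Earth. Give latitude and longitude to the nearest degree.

Write both endpoints as unit vectors p₁, p₂ with components (cos φ cos λ, cos φ sin λ, sin φ).
The central angle between the endpoints is δ = arccos(p₁·p₂) ≈ 1.436 rad (82.3°).
Interpolate at f = 1/2 with slerp weights a = sin((1−f)δ)/sin δ ≈ 0.664, b = sin(fδ)/sin δ ≈ 0.664.
p = a·p₁ + b·p₂ ≈ (0.557, -0.219, -0.801); φ = arcsin(p_z) ≈ -53.21°, λ = atan2(p_y, p_x) ≈ -21.50°.

≈ lat -53°, lon -21°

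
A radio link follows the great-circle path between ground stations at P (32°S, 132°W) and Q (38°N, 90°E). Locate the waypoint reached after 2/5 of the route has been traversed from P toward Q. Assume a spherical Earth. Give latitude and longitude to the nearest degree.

≈ (1°S, 176°E)

From cos δ = sin φ₁ sin φ₂ + cos φ₁ cos φ₂ cos Δλ, the central angle is δ ≈ 2.537 rad (145.4°).
Interpolate at f = 2/5 with slerp weights a = sin((1−f)δ)/sin δ ≈ 1.758, b = sin(fδ)/sin δ ≈ 1.495.
p = a·p₁ + b·p₂ ≈ (-0.997, 0.070, -0.011); φ = arcsin(p_z) ≈ -0.64°, λ = atan2(p_y, p_x) ≈ 175.98°.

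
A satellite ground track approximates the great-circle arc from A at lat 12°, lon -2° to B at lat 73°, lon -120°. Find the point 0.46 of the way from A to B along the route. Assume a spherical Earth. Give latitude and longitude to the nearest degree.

Write both endpoints as unit vectors p₁, p₂ with components (cos φ cos λ, cos φ sin λ, sin φ).
The central angle between the endpoints is δ = arccos(p₁·p₂) ≈ 1.506 rad (86.3°).
Interpolate at f = 0.46 with slerp weights a = sin((1−f)δ)/sin δ ≈ 0.728, b = sin(fδ)/sin δ ≈ 0.640.
p = a·p₁ + b·p₂ ≈ (0.618, -0.187, 0.763); φ = arcsin(p_z) ≈ 49.77°, λ = atan2(p_y, p_x) ≈ -16.82°.

≈ lat 50°, lon -17°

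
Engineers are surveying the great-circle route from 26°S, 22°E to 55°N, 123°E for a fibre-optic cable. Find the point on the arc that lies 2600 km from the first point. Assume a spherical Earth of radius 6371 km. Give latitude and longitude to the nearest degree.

Write both endpoints as unit vectors p₁, p₂ with components (cos φ cos λ, cos φ sin λ, sin φ).
The central angle between the endpoints is δ = arccos(p₁·p₂) ≈ 2.046 rad (117.2°). The total great-circle distance is δ·R ≈ 2.046 × 6371 ≈ 13035 km, so the target fraction is f = 2600/13035 ≈ 0.199.
Interpolate at f ≈ 0.199 with slerp weights a = sin((1−f)δ)/sin δ ≈ 1.122, b = sin(fδ)/sin δ ≈ 0.446.
p = a·p₁ + b·p₂ ≈ (0.796, 0.592, -0.126); φ = arcsin(p_z) ≈ -7.25°, λ = atan2(p_y, p_x) ≈ 36.67°.

≈ 7°S, 37°E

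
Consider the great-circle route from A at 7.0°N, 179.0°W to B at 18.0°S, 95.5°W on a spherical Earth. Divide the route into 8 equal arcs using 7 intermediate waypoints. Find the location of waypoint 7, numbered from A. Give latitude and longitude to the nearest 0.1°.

From cos δ = sin φ₁ sin φ₂ + cos φ₁ cos φ₂ cos Δλ, the central angle is δ ≈ 1.502 rad (86.0°).
Interpolate at f = 7/8 with slerp weights a = sin((1−f)δ)/sin δ ≈ 0.187, b = sin(fδ)/sin δ ≈ 0.969.
p = a·p₁ + b·p₂ ≈ (-0.274, -0.921, -0.277); φ = arcsin(p_z) ≈ -16.07°, λ = atan2(p_y, p_x) ≈ -106.57°.

≈ 16.1°S, 106.6°W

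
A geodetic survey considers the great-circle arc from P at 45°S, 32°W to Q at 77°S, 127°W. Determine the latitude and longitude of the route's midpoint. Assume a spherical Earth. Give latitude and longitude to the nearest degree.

≈ 67°S, 50°W

From cos δ = sin φ₁ sin φ₂ + cos φ₁ cos φ₂ cos Δλ, the central angle is δ ≈ 0.830 rad (47.5°).
Interpolate at f = 1/2 with slerp weights a = sin((1−f)δ)/sin δ ≈ 0.546, b = sin(fδ)/sin δ ≈ 0.546.
p = a·p₁ + b·p₂ ≈ (0.254, -0.303, -0.919); φ = arcsin(p_z) ≈ -66.73°, λ = atan2(p_y, p_x) ≈ -50.05°.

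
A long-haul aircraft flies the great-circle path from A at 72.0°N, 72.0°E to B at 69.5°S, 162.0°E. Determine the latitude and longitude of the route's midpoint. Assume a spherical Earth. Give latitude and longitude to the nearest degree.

≈ 2°N, 121°E

Write both endpoints as unit vectors p₁, p₂ with components (cos φ cos λ, cos φ sin λ, sin φ).
The central angle between the endpoints is δ = arccos(p₁·p₂) ≈ 2.670 rad (153.0°).
Interpolate at f = 1/2 with slerp weights a = sin((1−f)δ)/sin δ ≈ 2.140, b = sin(fδ)/sin δ ≈ 2.140.
p = a·p₁ + b·p₂ ≈ (-0.508, 0.861, 0.031); φ = arcsin(p_z) ≈ 1.76°, λ = atan2(p_y, p_x) ≈ 120.58°.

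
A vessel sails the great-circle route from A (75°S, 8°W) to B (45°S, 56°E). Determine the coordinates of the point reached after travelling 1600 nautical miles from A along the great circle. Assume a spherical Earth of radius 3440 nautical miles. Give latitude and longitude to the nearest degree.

Write both endpoints as unit vectors p₁, p₂ with components (cos φ cos λ, cos φ sin λ, sin φ).
The central angle between the endpoints is δ = arccos(p₁·p₂) ≈ 0.702 rad (40.2°). The total great-circle distance is δ·R ≈ 0.702 × 3440 ≈ 2417 nmi, so the target fraction is f = 1600/2417 ≈ 0.662.
Interpolate at f ≈ 0.662 with slerp weights a = sin((1−f)δ)/sin δ ≈ 0.364, b = sin(fδ)/sin δ ≈ 0.694.
p = a·p₁ + b·p₂ ≈ (0.368, 0.394, -0.842); φ = arcsin(p_z) ≈ -57.39°, λ = atan2(p_y, p_x) ≈ 46.96°.

≈ (57°S, 47°E)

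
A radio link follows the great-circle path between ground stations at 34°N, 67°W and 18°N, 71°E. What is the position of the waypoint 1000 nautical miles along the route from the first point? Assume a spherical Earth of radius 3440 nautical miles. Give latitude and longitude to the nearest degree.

Convert each endpoint to a unit vector on the sphere (x = cos φ cos λ, y = cos φ sin λ, z = sin φ).
The central angle between the endpoints is δ = arccos(p₁·p₂) ≈ 1.997 rad (114.4°). The total great-circle distance is δ·R ≈ 1.997 × 3440 ≈ 6869 nmi, so the target fraction is f = 1000/6869 ≈ 0.146.
Interpolate at f ≈ 0.146 with slerp weights a = sin((1−f)δ)/sin δ ≈ 1.088, b = sin(fδ)/sin δ ≈ 0.315.
p = a·p₁ + b·p₂ ≈ (0.450, -0.547, 0.706); φ = arcsin(p_z) ≈ 44.89°, λ = atan2(p_y, p_x) ≈ -50.58°.

≈ 45°N, 51°W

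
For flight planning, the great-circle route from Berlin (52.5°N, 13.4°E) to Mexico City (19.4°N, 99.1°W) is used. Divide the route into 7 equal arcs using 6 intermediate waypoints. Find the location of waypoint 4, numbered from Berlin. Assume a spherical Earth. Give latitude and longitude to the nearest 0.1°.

Convert each endpoint to a unit vector on the sphere (x = cos φ cos λ, y = cos φ sin λ, z = sin φ).
The central angle between the endpoints is δ = arccos(p₁·p₂) ≈ 1.527 rad (87.5°).
Interpolate at f = 4/7 with slerp weights a = sin((1−f)δ)/sin δ ≈ 0.609, b = sin(fδ)/sin δ ≈ 0.767.
p = a·p₁ + b·p₂ ≈ (0.246, -0.628, 0.738); φ = arcsin(p_z) ≈ 47.57°, λ = atan2(p_y, p_x) ≈ -68.58°.

≈ 47.6°N, 68.6°W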